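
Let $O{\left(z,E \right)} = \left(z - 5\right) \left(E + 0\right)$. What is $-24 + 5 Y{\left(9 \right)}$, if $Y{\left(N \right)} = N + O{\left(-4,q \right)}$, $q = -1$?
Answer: $66$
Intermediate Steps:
$O{\left(z,E \right)} = E \left(-5 + z\right)$ ($O{\left(z,E \right)} = \left(-5 + z\right) E = E \left(-5 + z\right)$)
$Y{\left(N \right)} = 9 + N$ ($Y{\left(N \right)} = N - \left(-5 - 4\right) = N - -9 = N + 9 = 9 + N$)
$-24 + 5 Y{\left(9 \right)} = -24 + 5 \left(9 + 9\right) = -24 + 5 \cdot 18 = -24 + 90 = 66$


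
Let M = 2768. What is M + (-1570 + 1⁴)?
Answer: 1199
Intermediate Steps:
M + (-1570 + 1⁴) = 2768 + (-1570 + 1⁴) = 2768 + (-1570 + 1) = 2768 - 1569 = 1199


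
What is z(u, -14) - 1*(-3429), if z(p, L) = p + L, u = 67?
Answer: 3482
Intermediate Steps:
z(p, L) = L + p
z(u, -14) - 1*(-3429) = (-14 + 67) - 1*(-3429) = 53 + 3429 = 3482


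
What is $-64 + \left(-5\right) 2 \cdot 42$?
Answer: $-484$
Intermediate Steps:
$-64 + \left(-5\right) 2 \cdot 42 = -64 - 420 = -484$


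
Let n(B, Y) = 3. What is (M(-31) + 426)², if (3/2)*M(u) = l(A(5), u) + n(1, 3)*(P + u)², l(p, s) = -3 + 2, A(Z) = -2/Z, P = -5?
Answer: 81938704/9 ≈ 9.1043e+6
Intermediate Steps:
l(p, s) = -1
M(u) = -⅔ + 2*(-5 + u)² (M(u) = 2*(-1 + 3*(-5 + u)²)/3 = -⅔ + 2*(-5 + u)²)
(M(-31) + 426)² = ((-⅔ + 2*(-5 - 31)²) + 426)² = ((-⅔ + 2*(-36)²) + 426)² = ((-⅔ + 2*1296) + 426)² = ((-⅔ + 2592) + 426)² = (7774/3 + 426)² = (9052/3)² = 81938704/9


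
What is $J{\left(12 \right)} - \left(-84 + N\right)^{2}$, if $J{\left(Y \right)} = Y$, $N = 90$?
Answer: $-24$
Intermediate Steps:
$J{\left(12 \right)} - \left(-84 + N\right)^{2} = 12 - \left(-84 + 90\right)^{2} = 12 - 6^{2} = 12 - 36 = -24$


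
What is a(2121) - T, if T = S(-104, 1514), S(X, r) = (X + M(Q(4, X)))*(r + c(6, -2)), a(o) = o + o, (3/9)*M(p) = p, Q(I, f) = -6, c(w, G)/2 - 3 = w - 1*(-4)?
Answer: 192122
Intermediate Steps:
c(w, G) = 14 + 2*w (c(w, G) = 6 + 2*(w - 1*(-4)) = 6 + 2*(w + 4) = 6 + 2*(4 + w) = 6 + (8 + 2*w) = 14 + 2*w)
M(p) = 3*p
a(o) = 2*o
S(X, r) = (-18 + X)*(26 + r) (S(X, r) = (X + 3*(-6))*(r + (14 + 2*6)) = (X - 18)*(r + (14 + 12)) = (-18 + X)*(r + 26) = (-18 + X)*(26 + r))
T = -187880 (T = -468 - 18*1514 + 26*(-104) - 104*1514 = -468 - 27252 - 2704 - 157456 = -187880)
a(2121) - T = 2*2121 - 1*(-187880) = 4242 + 187880 = 192122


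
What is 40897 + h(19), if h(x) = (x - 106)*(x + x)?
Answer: 37591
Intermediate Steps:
h(x) = 2*x*(-106 + x) (h(x) = (-106 + x)*(2*x) = 2*x*(-106 + x))
40897 + h(19) = 40897 + 2*19*(-106 + 19) = 40897 + 2*19*(-87) = 40897 - 3306 = 37591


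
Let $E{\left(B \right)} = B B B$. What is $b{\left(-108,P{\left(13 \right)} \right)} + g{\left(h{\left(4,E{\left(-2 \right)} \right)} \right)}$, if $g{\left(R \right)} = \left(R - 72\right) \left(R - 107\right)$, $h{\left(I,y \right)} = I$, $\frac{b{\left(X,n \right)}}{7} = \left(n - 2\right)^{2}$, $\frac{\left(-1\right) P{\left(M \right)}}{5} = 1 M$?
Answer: $38427$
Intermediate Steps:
$P{\left(M \right)} = - 5 M$ ($P{\left(M \right)} = - 5 \cdot 1 M = - 5 M$)
$E{\left(B \right)} = B^{3}$ ($E{\left(B \right)} = B^{2} B = B^{3}$)
$b{\left(X,n \right)} = 7 \left(-2 + n\right)^{2}$ ($b{\left(X,n \right)} = 7 \left(n - 2\right)^{2} = 7 \left(-2 + n\right)^{2}$)
$g{\left(R \right)} = \left(-107 + R\right) \left(-72 + R\right)$ ($g{\left(R \right)} = \left(-72 + R\right) \left(-107 + R\right) = \left(-107 + R\right) \left(-72 + R\right)$)
$b{\left(-108,P{\left(13 \right)} \right)} + g{\left(h{\left(4,E{\left(-2 \right)} \right)} \right)} = 7 \left(-2 - 65\right)^{2} + \left(7704 + 4^{2} - 716\right) = 7 \left(-2 - 65\right)^{2} + \left(7704 + 16 - 716\right) = 7 \left(-67\right)^{2} + 7004 = 7 \cdot 4489 + 7004 = 31423 + 7004 = 38427$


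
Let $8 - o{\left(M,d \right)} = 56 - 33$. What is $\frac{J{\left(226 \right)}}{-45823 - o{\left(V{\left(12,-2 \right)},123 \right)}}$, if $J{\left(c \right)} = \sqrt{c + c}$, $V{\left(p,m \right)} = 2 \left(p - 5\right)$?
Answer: $- \frac{\sqrt{113}}{22904} \approx -0.00046412$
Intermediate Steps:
$V{\left(p,m \right)} = -10 + 2 p$ ($V{\left(p,m \right)} = 2 \left(-5 + p\right) = -10 + 2 p$)
$J{\left(c \right)} = \sqrt{2} \sqrt{c}$ ($J{\left(c \right)} = \sqrt{2 c} = \sqrt{2} \sqrt{c}$)
$o{\left(M,d \right)} = -15$ ($o{\left(M,d \right)} = 8 - \left(56 - 33\right) = 8 - 23 = -15$)
$\frac{J{\left(226 \right)}}{-45823 - o{\left(V{\left(12,-2 \right)},123 \right)}} = \frac{\sqrt{2} \sqrt{226}}{-45823 - -15} = \frac{2 \sqrt{113}}{-45823 + 15} = \frac{2 \sqrt{113}}{-45808} = 2 \sqrt{113} \left(- \frac{1}{45808}\right) = - \frac{\sqrt{113}}{22904}$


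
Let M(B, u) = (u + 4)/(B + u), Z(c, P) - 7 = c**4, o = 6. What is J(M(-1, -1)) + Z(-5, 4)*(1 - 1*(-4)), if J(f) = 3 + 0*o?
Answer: 3163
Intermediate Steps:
Z(c, P) = 7 + c**4
M(B, u) = (4 + u)/(B + u)
J(f) = 3 (J(f) = 3 + 0*6 = 3 + 0 = 3)
J(M(-1, -1)) + Z(-5, 4)*(1 - 1*(-4)) = 3 + (7 + (-5)**4)*(1 - 1*(-4)) = 3 + (7 + 625)*(1 + 4) = 3 + 632*5 = 3 + 3160 = 3163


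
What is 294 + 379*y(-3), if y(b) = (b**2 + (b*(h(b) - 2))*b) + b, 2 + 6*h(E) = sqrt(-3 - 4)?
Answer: -5391 + 1137*I*sqrt(7)/2 ≈ -5391.0 + 1504.1*I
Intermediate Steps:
h(E) = -1/3 + I*sqrt(7)/6 (h(E) = -1/3 + sqrt(-3 - 4)/6 = -1/3 + sqrt(-7)/6 = -1/3 + (I*sqrt(7))/6 = -1/3 + I*sqrt(7)/6)
y(b) = b + b**2 + b**2*(-7/3 + I*sqrt(7)/6) (y(b) = (b**2 + (b*((-1/3 + I*sqrt(7)/6) - 2))*b) + b = (b**2 + (b*(-7/3 + I*sqrt(7)/6))*b) + b = (b**2 + b**2*(-7/3 + I*sqrt(7)/6)) + b = b + b**2 + b**2*(-7/3 + I*sqrt(7)/6))
294 + 379*y(-3) = 294 + 379*((1/6)*(-3)*(6 - 8*(-3) + I*(-3)*sqrt(7))) = 294 + 379*((1/6)*(-3)*(6 + 24 - 3*I*sqrt(7))) = 294 + 379*((1/6)*(-3)*(30 - 3*I*sqrt(7))) = 294 + 379*(-15 + 3*I*sqrt(7)/2) = 294 + (-5685 + 1137*I*sqrt(7)/2) = -5391 + 1137*I*sqrt(7)/2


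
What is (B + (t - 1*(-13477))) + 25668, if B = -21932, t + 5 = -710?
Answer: 16498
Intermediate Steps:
t = -715 (t = -5 - 710 = -715)
(B + (t - 1*(-13477))) + 25668 = (-21932 + (-715 - 1*(-13477))) + 25668 = (-21932 + (-715 + 13477)) + 25668 = (-21932 + 12762) + 25668 = -9170 + 25668 = 16498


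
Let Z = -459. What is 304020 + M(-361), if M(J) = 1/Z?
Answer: 139545179/459 ≈ 3.0402e+5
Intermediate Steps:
M(J) = -1/459 (M(J) = 1/(-459) = -1/459)
304020 + M(-361) = 304020 - 1/459 = 139545179/459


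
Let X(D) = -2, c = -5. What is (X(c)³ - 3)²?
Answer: 121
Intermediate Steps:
(X(c)³ - 3)² = ((-2)³ - 3)² = (-8 - 3)² = (-11)² = 121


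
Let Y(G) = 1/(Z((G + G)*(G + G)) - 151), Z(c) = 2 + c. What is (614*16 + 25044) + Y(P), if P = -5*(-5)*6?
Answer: 3132924669/89851 ≈ 34868.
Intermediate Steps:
P = 150 (P = 25*6 = 150)
Y(G) = 1/(-149 + 4*G**2) (Y(G) = 1/((2 + (G + G)*(G + G)) - 151) = 1/((2 + (2*G)*(2*G)) - 151) = 1/((2 + 4*G**2) - 151) = 1/(-149 + 4*G**2))
(614*16 + 25044) + Y(P) = (614*16 + 25044) + 1/(-149 + 4*150**2) = (9824 + 25044) + 1/(-149 + 4*22500) = 34868 + 1/(-149 + 90000) = 34868 + 1/89851 = 3132924669/89851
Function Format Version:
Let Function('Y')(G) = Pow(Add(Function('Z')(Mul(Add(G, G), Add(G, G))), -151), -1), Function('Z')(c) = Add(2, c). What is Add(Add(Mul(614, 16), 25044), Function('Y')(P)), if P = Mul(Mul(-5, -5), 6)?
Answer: Rational(3132924669, 89851) ≈ 34868.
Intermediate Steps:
P = 150 (P = Mul(25, 6) = 150)
Function('Y')(G) = Pow(Add(-149, Mul(4, Pow(G, 2))), -1) (Function('Y')(G) = Pow(Add(Add(2, Mul(Add(G, G), Add(G, G))), -151), -1) = Pow(Add(Add(2, Mul(Mul(2, G), Mul(2, G))), -151), -1) = Pow(Add(Add(2, Mul(4, Pow(G, 2))), -151), -1) = Pow(Add(-149, Mul(4, Pow(G, 2))), -1))
Add(Add(Mul(614, 16), 25044), Function('Y')(P)) = Add(Add(Mul(614, 16), 25044), Pow(Add(-149, Mul(4, Pow(150, 2))), -1)) = Add(Add(9824, 25044), Pow(Add(-149, Mul(4, 22500)), -1)) = Add(34868, Pow(Add(-149, 90000), -1)) = Add(34868, Pow(89851, -1)) = Add(34868, Rational(1, 89851)) = Rational(3132924669, 89851)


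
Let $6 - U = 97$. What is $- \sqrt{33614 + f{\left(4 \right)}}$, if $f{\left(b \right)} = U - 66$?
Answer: $- \sqrt{33457} \approx -182.91$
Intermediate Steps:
$U = -91$ ($U = 6 - 97 = -91$)
$f{\left(b \right)} = -157$ ($f{\left(b \right)} = -91 - 66 = -157$)
$- \sqrt{33614 + f{\left(4 \right)}} = - \sqrt{33614 - 157} = - \sqrt{33457}$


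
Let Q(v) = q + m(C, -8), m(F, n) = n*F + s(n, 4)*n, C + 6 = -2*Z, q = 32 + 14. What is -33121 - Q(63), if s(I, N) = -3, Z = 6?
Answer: -33335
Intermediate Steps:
q = 46
C = -18 (C = -6 - 2*6 = -6 - 12 = -18)
m(F, n) = -3*n + F*n (m(F, n) = n*F - 3*n = F*n - 3*n = -3*n + F*n)
Q(v) = 214 (Q(v) = 46 - 8*(-3 - 18) = 46 - 8*(-21) = 46 + 168 = 214)
-33121 - Q(63) = -33121 - 1*214 = -33121 - 214 = -33335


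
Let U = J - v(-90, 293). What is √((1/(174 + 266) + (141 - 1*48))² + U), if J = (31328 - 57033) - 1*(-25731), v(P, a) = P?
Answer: √1696985841/440 ≈ 93.624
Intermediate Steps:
J = 26 (J = -25705 + 25731 = 26)
U = 116 (U = 26 - 1*(-90) = 26 + 90 = 116)
√((1/(174 + 266) + (141 - 1*48))² + U) = √((1/(174 + 266) + (141 - 1*48))² + 116) = √((1/440 + (141 - 48))² + 116) = √((1/440 + 93)² + 116) = √((40921/440)² + 116) = √(1674528241/193600 + 116) = √(1696985841/193600) = √1696985841/440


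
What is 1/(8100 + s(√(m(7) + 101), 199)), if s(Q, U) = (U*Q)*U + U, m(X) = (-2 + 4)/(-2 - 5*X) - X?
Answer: -307063/5448651146839 + 79202*√32153/5448651146839 ≈ 2.5501e-6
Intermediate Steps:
m(X) = -X + 2/(-2 - 5*X) (m(X) = 2/(-2 - 5*X) - X = -X + 2/(-2 - 5*X))
s(Q, U) = U + Q*U² (s(Q, U) = (Q*U)*U + U = Q*U² + U = U + Q*U²)
1/(8100 + s(√(m(7) + 101), 199)) = 1/(8100 + 199*(1 + √((-2 - 5*7² - 2*7)/(2 + 5*7) + 101)*199)) = 1/(8100 + 199*(1 + √((-2 - 5*49 - 14)/(2 + 35) + 101)*199)) = 1/(8100 + 199*(1 + √((-2 - 245 - 14)/37 + 101)*199)) = 1/(8100 + 199*(1 + √((1/37)*(-261) + 101)*199)) = 1/(8100 + 199*(1 + √(-261/37 + 101)*199)) = 1/(8100 + 199*(1 + √(3476/37)*199)) = 1/(8100 + 199*(1 + (2*√32153/37)*199)) = 1/(8100 + 199*(1 + 398*√32153/37)) = 1/(8100 + (199 + 79202*√32153/37)) = 1/(8299 + 79202*√32153/37)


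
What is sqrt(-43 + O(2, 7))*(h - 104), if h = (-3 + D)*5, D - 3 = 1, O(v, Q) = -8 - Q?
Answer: -99*I*sqrt(58) ≈ -753.96*I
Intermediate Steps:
D = 4 (D = 3 + 1 = 4)
h = 5 (h = (-3 + 4)*5 = 1*5 = 5)
sqrt(-43 + O(2, 7))*(h - 104) = sqrt(-43 + (-8 - 1*7))*(5 - 104) = sqrt(-43 + (-8 - 7))*(-99) = sqrt(-43 - 15)*(-99) = sqrt(-58)*(-99) = (I*sqrt(58))*(-99) = -99*I*sqrt(58)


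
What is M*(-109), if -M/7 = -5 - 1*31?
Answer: -27468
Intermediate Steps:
M = 252 (M = -7*(-5 - 1*31) = -7*(-5 - 31) = -7*(-36) = 252)
M*(-109) = 252*(-109) = -27468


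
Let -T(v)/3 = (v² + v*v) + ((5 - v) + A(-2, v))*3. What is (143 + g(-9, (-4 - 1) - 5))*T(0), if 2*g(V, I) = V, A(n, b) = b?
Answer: -12465/2 ≈ -6232.5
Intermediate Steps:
g(V, I) = V/2
T(v) = -45 - 6*v² (T(v) = -3*((v² + v*v) + ((5 - v) + v)*3) = -3*((v² + v²) + 5*3) = -3*(2*v² + 15) = -3*(15 + 2*v²) = -45 - 6*v²)
(143 + g(-9, (-4 - 1) - 5))*T(0) = (143 + (½)*(-9))*(-45 - 6*0²) = (143 - 9/2)*(-45 - 6*0) = 277*(-45 + 0)/2 = (277/2)*(-45) = -12465/2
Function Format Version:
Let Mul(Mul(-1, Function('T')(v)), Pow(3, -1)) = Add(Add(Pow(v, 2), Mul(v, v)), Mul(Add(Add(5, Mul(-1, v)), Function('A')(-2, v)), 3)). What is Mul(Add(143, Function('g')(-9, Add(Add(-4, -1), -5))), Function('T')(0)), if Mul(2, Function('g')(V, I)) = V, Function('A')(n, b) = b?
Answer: Rational(-12465, 2) ≈ -6232.5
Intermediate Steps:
Function('g')(V, I) = Mul(Rational(1, 2), V)
Function('T')(v) = Add(-45, Mul(-6, Pow(v, 2))) (Function('T')(v) = Mul(-3, Add(Add(Pow(v, 2), Mul(v, v)), Mul(Add(Add(5, Mul(-1, v)), v), 3))) = Mul(-3, Add(Add(Pow(v, 2), Pow(v, 2)), Mul(5, 3))) = Mul(-3, Add(Mul(2, Pow(v, 2)), 15)) = Mul(-3, Add(15, Mul(2, Pow(v, 2)))) = Add(-45, Mul(-6, Pow(v, 2))))
Mul(Add(143, Function('g')(-9, Add(Add(-4, -1), -5))), Function('T')(0)) = Mul(Add(143, Mul(Rational(1, 2), -9)), Add(-45, Mul(-6, Pow(0, 2)))) = Mul(Add(143, Rational(-9, 2)), Add(-45, Mul(-6, 0))) = Mul(Rational(277, 2), Add(-45, 0)) = Mul(Rational(277, 2), -45) = Rational(-12465, 2)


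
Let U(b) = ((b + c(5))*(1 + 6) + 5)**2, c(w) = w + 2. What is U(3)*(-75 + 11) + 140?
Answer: -359860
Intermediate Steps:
c(w) = 2 + w
U(b) = (54 + 7*b)**2 (U(b) = ((b + (2 + 5))*(1 + 6) + 5)**2 = ((b + 7)*7 + 5)**2 = ((7 + b)*7 + 5)**2 = ((49 + 7*b) + 5)**2 = (54 + 7*b)**2)
U(3)*(-75 + 11) + 140 = (54 + 7*3)**2*(-75 + 11) + 140 = (54 + 21)**2*(-64) + 140 = 75**2*(-64) + 140 = 5625*(-64) + 140 = -360000 + 140 = -359860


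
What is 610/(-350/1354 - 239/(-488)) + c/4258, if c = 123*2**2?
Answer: 429074802578/162661987 ≈ 2637.8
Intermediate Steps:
c = 492 (c = 123*4 = 492)
610/(-350/1354 - 239/(-488)) + c/4258 = 610/(-350/1354 - 239/(-488)) + 492/4258 = 610/(-350*1/1354 - 239*(-1/488)) + 492*(1/4258) = 610/(-175/677 + 239/488) + 246/2129 = 610/(76403/330376) + 246/2129 = 610*(330376/76403) + 246/2129 = 201529360/76403 + 246/2129 = 429074802578/162661987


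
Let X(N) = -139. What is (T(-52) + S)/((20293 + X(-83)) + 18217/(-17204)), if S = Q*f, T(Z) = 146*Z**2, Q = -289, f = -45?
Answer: 7015601956/346711199 ≈ 20.235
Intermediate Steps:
S = 13005 (S = -289*(-45) = 13005)
(T(-52) + S)/((20293 + X(-83)) + 18217/(-17204)) = (146*(-52)**2 + 13005)/((20293 - 139) + 18217/(-17204)) = (146*2704 + 13005)/(20154 + 18217*(-1/17204)) = (394784 + 13005)/(20154 - 18217/17204) = 407789/(346711199/17204) = 407789*(17204/346711199) = 7015601956/346711199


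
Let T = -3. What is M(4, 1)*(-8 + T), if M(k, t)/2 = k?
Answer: -88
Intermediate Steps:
M(k, t) = 2*k
M(4, 1)*(-8 + T) = (2*4)*(-8 - 3) = 8*(-11) = -88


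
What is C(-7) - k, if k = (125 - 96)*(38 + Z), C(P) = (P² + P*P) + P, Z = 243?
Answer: -8058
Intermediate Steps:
C(P) = P + 2*P² (C(P) = (P² + P²) + P = 2*P² + P = P + 2*P²)
k = 8149 (k = (125 - 96)*(38 + 243) = 29*281 = 8149)
C(-7) - k = -7*(1 + 2*(-7)) - 1*8149 = -7*(1 - 14) - 8149 = -7*(-13) - 8149 = 91 - 8149 = -8058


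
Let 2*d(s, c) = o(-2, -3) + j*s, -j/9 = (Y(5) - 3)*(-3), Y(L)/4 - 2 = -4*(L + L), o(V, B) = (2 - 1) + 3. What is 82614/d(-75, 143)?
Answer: 165228/313879 ≈ 0.52641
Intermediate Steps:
o(V, B) = 4 (o(V, B) = 1 + 3 = 4)
Y(L) = 8 - 32*L (Y(L) = 8 + 4*(-4*(L + L)) = 8 + 4*(-8*L) = 8 - 32*L)
j = -4185 (j = -9*((8 - 32*5) - 3)*(-3) = -9*((8 - 160) - 3)*(-3) = -9*(-152 - 3)*(-3) = -(-1395)*(-3) = -9*465 = -4185)
d(s, c) = 2 - 4185*s/2 (d(s, c) = (4 - 4185*s)/2 = 2 - 4185*s/2)
82614/d(-75, 143) = 82614/(2 - 4185/2*(-75)) = 82614/(2 + 313875/2) = 82614/(313879/2) = 82614*(2/313879) = 165228/313879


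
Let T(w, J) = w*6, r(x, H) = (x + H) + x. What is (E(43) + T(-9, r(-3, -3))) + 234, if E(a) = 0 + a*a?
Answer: 2029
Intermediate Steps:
r(x, H) = H + 2*x (r(x, H) = (H + x) + x = H + 2*x)
T(w, J) = 6*w
E(a) = a² (E(a) = 0 + a² = a²)
(E(43) + T(-9, r(-3, -3))) + 234 = (43² + 6*(-9)) + 234 = (1849 - 54) + 234 = 1795 + 234 = 2029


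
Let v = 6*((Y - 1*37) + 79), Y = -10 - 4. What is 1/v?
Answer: 1/168 ≈ 0.0059524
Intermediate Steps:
Y = -14
v = 168 (v = 6*((-14 - 1*37) + 79) = 6*((-14 - 37) + 79) = 6*(-51 + 79) = 6*28 = 168)
1/v = 1/168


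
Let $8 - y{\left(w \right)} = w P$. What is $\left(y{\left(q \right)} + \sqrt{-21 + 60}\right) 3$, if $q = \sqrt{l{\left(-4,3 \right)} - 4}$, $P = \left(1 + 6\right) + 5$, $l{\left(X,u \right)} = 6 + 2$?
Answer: $-48 + 3 \sqrt{39} \approx -29.265$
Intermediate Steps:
$l{\left(X,u \right)} = 8$
$P = 12$ ($P = 7 + 5 = 12$)
$q = 2$ ($q = \sqrt{8 - 4} = \sqrt{4} = 2$)
$y{\left(w \right)} = 8 - 12 w$ ($y{\left(w \right)} = 8 - w 12 = 8 - 12 w$)
$\left(y{\left(q \right)} + \sqrt{-21 + 60}\right) 3 = \left(\left(8 - 24\right) + \sqrt{-21 + 60}\right) 3 = \left(\left(8 - 24\right) + \sqrt{39}\right) 3 = \left(-16 + \sqrt{39}\right) 3 = -48 + 3 \sqrt{39}$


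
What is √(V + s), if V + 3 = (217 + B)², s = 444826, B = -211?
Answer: √444859 ≈ 666.98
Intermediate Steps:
V = 33 (V = -3 + (217 - 211)² = -3 + 6² = -3 + 36 = 33)
√(V + s) = √(33 + 444826) = √444859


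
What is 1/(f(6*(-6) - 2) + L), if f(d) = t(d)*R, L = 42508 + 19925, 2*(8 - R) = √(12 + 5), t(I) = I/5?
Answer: 1559305/97257277184 - 95*√17/97257277184 ≈ 1.6029e-5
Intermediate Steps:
t(I) = I/5 (t(I) = I*(⅕) = I/5)
R = 8 - √17/2 (R = 8 - √(12 + 5)/2 = 8 - √17/2 ≈ 5.9384)
L = 62433
f(d) = d*(8 - √17/2)/5 (f(d) = (d/5)*(8 - √17/2) = d*(8 - √17/2)/5)
1/(f(6*(-6) - 2) + L) = 1/((6*(-6) - 2)*(16 - √17)/10 + 62433) = 1/((-36 - 2)*(16 - √17)/10 + 62433) = 1/((⅒)*(-38)*(16 - √17) + 62433) = 1/((-304/5 + 19*√17/5) + 62433) = 1/(311861/5 + 19*√17/5)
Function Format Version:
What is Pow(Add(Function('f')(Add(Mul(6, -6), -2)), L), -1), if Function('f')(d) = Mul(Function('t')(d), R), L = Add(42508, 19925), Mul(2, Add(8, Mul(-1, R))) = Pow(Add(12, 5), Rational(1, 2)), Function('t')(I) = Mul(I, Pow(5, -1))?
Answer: Add(Rational(1559305, 97257277184), Mul(Rational(-95, 97257277184), Pow(17, Rational(1, 2)))) ≈ 1.6029e-5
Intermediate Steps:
Function('t')(I) = Mul(Rational(1, 5), I) (Function('t')(I) = Mul(I, Rational(1, 5)) = Mul(Rational(1, 5), I))
R = Add(8, Mul(Rational(-1, 2), Pow(17, Rational(1, 2)))) (R = Add(8, Mul(Rational(-1, 2), Pow(Add(12, 5), Rational(1, 2)))) = Add(8, Mul(Rational(-1, 2), Pow(17, Rational(1, 2)))) ≈ 5.9384)
L = 62433
Function('f')(d) = Mul(Rational(1, 5), d, Add(8, Mul(Rational(-1, 2), Pow(17, Rational(1, 2))))) (Function('f')(d) = Mul(Mul(Rational(1, 5), d), Add(8, Mul(Rational(-1, 2), Pow(17, Rational(1, 2))))) = Mul(Rational(1, 5), d, Add(8, Mul(Rational(-1, 2), Pow(17, Rational(1, 2))))))
Pow(Add(Function('f')(Add(Mul(6, -6), -2)), L), -1) = Pow(Add(Mul(Rational(1, 10), Add(Mul(6, -6), -2), Add(16, Mul(-1, Pow(17, Rational(1, 2))))), 62433), -1) = Pow(Add(Mul(Rational(1, 10), Add(-36, -2), Add(16, Mul(-1, Pow(17, Rational(1, 2))))), 62433), -1) = Pow(Add(Mul(Rational(1, 10), -38, Add(16, Mul(-1, Pow(17, Rational(1, 2))))), 62433), -1) = Pow(Add(Add(Rational(-304, 5), Mul(Rational(19, 5), Pow(17, Rational(1, 2)))), 62433), -1) = Pow(Add(Rational(311861, 5), Mul(Rational(19, 5), Pow(17, Rational(1, 2)))), -1)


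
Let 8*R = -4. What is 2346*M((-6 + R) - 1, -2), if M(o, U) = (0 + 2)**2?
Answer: 9384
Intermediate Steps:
R = -1/2 (R = (1/8)*(-4) = -1/2 ≈ -0.50000)
M(o, U) = 4 (M(o, U) = 2**2 = 4)
2346*M((-6 + R) - 1, -2) = 2346*4 = 9384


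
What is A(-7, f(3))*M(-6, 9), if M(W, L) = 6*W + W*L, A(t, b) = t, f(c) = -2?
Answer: 630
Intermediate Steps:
M(W, L) = 6*W + L*W
A(-7, f(3))*M(-6, 9) = -(-42)*(6 + 9) = -(-42)*15 = -7*(-90) = 630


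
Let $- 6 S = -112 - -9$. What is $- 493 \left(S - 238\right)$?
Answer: $\frac{653225}{6} \approx 1.0887 \cdot 10^{5}$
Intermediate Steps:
$S = \frac{103}{6}$ ($S = - \frac{-112 - -9}{6} = - \frac{-112 + 9}{6} = \left(- \frac{1}{6}\right) \left(-103\right) = \frac{103}{6} \approx 17.167$)
$- 493 \left(S - 238\right) = - 493 \left(\frac{103}{6} - 238\right) = \left(-493\right) \left(- \frac{1325}{6}\right) = \frac{653225}{6}$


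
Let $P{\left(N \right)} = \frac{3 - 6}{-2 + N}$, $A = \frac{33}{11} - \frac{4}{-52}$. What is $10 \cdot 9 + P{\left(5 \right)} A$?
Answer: $\frac{1130}{13} \approx 86.923$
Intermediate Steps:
$A = \frac{40}{13}$ ($A = 33 \cdot \frac{1}{11} - - \frac{1}{13} = 3 + \frac{1}{13} = \frac{40}{13} \approx 3.0769$)
$P{\left(N \right)} = - \frac{3}{-2 + N}$
$10 \cdot 9 + P{\left(5 \right)} A = 10 \cdot 9 + - \frac{3}{-2 + 5} \cdot \frac{40}{13} = 90 + - \frac{3}{3} \cdot \frac{40}{13} = 90 + \left(-3\right) \frac{1}{3} \cdot \frac{40}{13} = 90 - \frac{40}{13} = \frac{1130}{13}$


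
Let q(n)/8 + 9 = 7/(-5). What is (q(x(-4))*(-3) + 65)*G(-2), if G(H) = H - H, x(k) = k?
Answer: 0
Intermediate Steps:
q(n) = -416/5 (q(n) = -72 + 8*(7/(-5)) = -72 + 8*(7*(-1/5)) = -72 + 8*(-7/5) = -72 - 56/5 = -416/5)
G(H) = 0
(q(x(-4))*(-3) + 65)*G(-2) = (-416/5*(-3) + 65)*0 = (1248/5 + 65)*0 = (1573/5)*0 = 0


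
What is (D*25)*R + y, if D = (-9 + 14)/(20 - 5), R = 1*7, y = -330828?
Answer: -992309/3 ≈ -3.3077e+5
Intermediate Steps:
R = 7
D = ⅓ (D = 5/15 = 5*(1/15) = ⅓ ≈ 0.33333)
(D*25)*R + y = ((⅓)*25)*7 - 330828 = (25/3)*7 - 330828 = 175/3 - 330828 = -992309/3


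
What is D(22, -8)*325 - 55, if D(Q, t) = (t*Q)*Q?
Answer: -1258455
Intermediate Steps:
D(Q, t) = t*Q² (D(Q, t) = (Q*t)*Q = t*Q²)
D(22, -8)*325 - 55 = -8*22²*325 - 55 = -8*484*325 - 55 = -3872*325 - 55 = -1258400 - 55 = -1258455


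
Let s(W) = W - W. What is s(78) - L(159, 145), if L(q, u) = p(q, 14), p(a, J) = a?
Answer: -159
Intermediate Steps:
L(q, u) = q
s(W) = 0
s(78) - L(159, 145) = 0 - 1*159 = 0 - 159 = -159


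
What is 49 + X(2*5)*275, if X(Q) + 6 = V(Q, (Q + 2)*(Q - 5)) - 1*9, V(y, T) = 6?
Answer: -2426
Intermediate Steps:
X(Q) = -9 (X(Q) = -6 + (6 - 1*9) = -6 + (6 - 9) = -6 - 3 = -9)
49 + X(2*5)*275 = 49 - 9*275 = 49 - 2475 = -2426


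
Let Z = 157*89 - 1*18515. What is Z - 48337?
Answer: -52879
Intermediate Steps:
Z = -4542 (Z = 13973 - 18515 = -4542)
Z - 48337 = -4542 - 48337 = -52879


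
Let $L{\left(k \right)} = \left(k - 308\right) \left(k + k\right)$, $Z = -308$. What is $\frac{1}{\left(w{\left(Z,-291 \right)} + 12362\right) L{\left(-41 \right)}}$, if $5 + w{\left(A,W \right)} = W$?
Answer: $\frac{1}{345304788} \approx 2.896 \cdot 10^{-9}$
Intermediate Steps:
$w{\left(A,W \right)} = -5 + W$
$L{\left(k \right)} = 2 k \left(-308 + k\right)$ ($L{\left(k \right)} = \left(-308 + k\right) 2 k = 2 k \left(-308 + k\right)$)
$\frac{1}{\left(w{\left(Z,-291 \right)} + 12362\right) L{\left(-41 \right)}} = \frac{1}{\left(\left(-5 - 291\right) + 12362\right) 2 \left(-41\right) \left(-308 - 41\right)} = \frac{1}{\left(-296 + 12362\right) 2 \left(-41\right) \left(-349\right)} = \frac{1}{12066 \cdot 28618} = \frac{1}{12066} \cdot \frac{1}{28618} = \frac{1}{345304788}$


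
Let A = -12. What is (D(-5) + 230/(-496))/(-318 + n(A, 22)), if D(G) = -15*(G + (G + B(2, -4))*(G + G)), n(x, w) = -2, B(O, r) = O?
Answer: 18623/15872 ≈ 1.1733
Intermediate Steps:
D(G) = -15*G - 30*G*(2 + G) (D(G) = -15*(G + (G + 2)*(G + G)) = -15*(G + (2 + G)*(2*G)) = -15*(G + 2*G*(2 + G)) = -15*G - 30*G*(2 + G))
(D(-5) + 230/(-496))/(-318 + n(A, 22)) = (-15*(-5)*(5 + 2*(-5)) + 230/(-496))/(-318 - 2) = (-15*(-5)*(5 - 10) + 230*(-1/496))/(-320) = (-15*(-5)*(-5) - 115/248)*(-1/320) = (-375 - 115/248)*(-1/320) = -93115/248*(-1/320) = 18623/15872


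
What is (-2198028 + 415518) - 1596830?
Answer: -3379340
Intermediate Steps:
(-2198028 + 415518) - 1596830 = -1782510 - 1596830 = -3379340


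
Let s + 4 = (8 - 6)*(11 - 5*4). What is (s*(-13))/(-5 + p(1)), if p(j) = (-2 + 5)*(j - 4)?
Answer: -143/7 ≈ -20.429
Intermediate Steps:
p(j) = -12 + 3*j (p(j) = 3*(-4 + j) = -12 + 3*j)
s = -22 (s = -4 + (8 - 6)*(11 - 5*4) = -4 + 2*(11 - 20) = -4 + 2*(-9) = -4 - 18 = -22)
(s*(-13))/(-5 + p(1)) = (-22*(-13))/(-5 + (-12 + 3*1)) = 286/(-5 + (-12 + 3)) = 286/(-5 - 9) = 286/(-14) = 286*(-1/14) = -143/7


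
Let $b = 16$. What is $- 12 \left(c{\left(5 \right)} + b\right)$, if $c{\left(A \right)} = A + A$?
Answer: $-312$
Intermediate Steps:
$c{\left(A \right)} = 2 A$
$- 12 \left(c{\left(5 \right)} + b\right) = - 12 \left(2 \cdot 5 + 16\right) = - 12 \left(10 + 16\right) = \left(-12\right) 26 = -312$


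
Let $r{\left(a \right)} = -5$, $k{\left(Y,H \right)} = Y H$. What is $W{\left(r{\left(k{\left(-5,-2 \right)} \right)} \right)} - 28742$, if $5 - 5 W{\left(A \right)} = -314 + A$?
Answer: $- \frac{143386}{5} \approx -28677.0$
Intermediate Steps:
$k{\left(Y,H \right)} = H Y$
$W{\left(A \right)} = \frac{319}{5} - \frac{A}{5}$ ($W{\left(A \right)} = 1 - \frac{-314 + A}{5} = 1 - \left(- \frac{314}{5} + \frac{A}{5}\right) = \frac{319}{5} - \frac{A}{5}$)
$W{\left(r{\left(k{\left(-5,-2 \right)} \right)} \right)} - 28742 = \left(\frac{319}{5} - -1\right) - 28742 = \left(\frac{319}{5} + 1\right) - 28742 = \frac{324}{5} - 28742 = - \frac{143386}{5}$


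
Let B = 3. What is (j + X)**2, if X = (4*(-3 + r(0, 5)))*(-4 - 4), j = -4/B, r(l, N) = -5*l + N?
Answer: 38416/9 ≈ 4268.4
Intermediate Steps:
r(l, N) = N - 5*l
j = -4/3 ≈ -1.3333
X = -64 (X = (4*(-3 + (5 - 5*0)))*(-4 - 4) = (4*(-3 + (5 + 0)))*(-8) = (4*(-3 + 5))*(-8) = (4*2)*(-8) = 8*(-8) = -64)
(j + X)**2 = (-4/3 - 64)**2 = (-196/3)**2 = 38416/9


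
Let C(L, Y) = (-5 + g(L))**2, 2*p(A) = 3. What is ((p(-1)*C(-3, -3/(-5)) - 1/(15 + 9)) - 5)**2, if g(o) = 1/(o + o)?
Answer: 1225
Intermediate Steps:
g(o) = 1/(2*o)
p(A) = 3/2 (p(A) = (1/2)*3 = 3/2)
C(L, Y) = (-5 + 1/(2*L))**2
((p(-1)*C(-3, -3/(-5)) - 1/(15 + 9)) - 5)**2 = ((3*((1/4)*(-1 + 10*(-3))**2/(-3)**2)/2 - 1/(15 + 9)) - 5)**2 = ((3*((1/4)*(1/9)*(-1 - 30)**2)/2 - 1/24) - 5)**2 = ((3*((1/4)*(1/9)*(-31)**2)/2 - 1*1/24) - 5)**2 = ((3*((1/4)*(1/9)*961)/2 - 1/24) - 5)**2 = (((3/2)*(961/36) - 1/24) - 5)**2 = ((961/24 - 1/24) - 5)**2 = (40 - 5)**2 = 35**2 = 1225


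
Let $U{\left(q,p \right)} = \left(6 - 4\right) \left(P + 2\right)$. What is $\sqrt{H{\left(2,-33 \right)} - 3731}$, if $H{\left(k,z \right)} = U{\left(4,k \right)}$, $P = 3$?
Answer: $61 i \approx 61.0 i$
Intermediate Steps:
$U{\left(q,p \right)} = 10$ ($U{\left(q,p \right)} = \left(6 - 4\right) \left(3 + 2\right) = 2 \cdot 5 = 10$)
$H{\left(k,z \right)} = 10$
$\sqrt{H{\left(2,-33 \right)} - 3731} = \sqrt{10 - 3731} = \sqrt{-3721} = 61 i$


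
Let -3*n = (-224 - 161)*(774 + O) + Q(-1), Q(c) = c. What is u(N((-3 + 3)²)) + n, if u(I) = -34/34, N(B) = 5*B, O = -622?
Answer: 19506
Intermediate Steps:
u(I) = -1 (u(I) = -34*1/34 = -1)
n = 19507 (n = -((-224 - 161)*(774 - 622) - 1)/3 = -(-385*152 - 1)/3 = -(-58520 - 1)/3 = -⅓*(-58521) = 19507)
u(N((-3 + 3)²)) + n = -1 + 19507 = 19506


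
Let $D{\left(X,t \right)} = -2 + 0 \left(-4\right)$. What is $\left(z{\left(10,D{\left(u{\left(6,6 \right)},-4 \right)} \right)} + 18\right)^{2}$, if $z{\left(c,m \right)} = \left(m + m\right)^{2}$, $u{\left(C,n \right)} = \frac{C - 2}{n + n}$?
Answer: $1156$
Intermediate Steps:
$u{\left(C,n \right)} = \frac{-2 + C}{2 n}$
$D{\left(X,t \right)} = -2$ ($D{\left(X,t \right)} = -2 + 0 = -2$)
$z{\left(c,m \right)} = 4 m^{2}$ ($z{\left(c,m \right)} = \left(2 m\right)^{2} = 4 m^{2}$)
$\left(z{\left(10,D{\left(u{\left(6,6 \right)},-4 \right)} \right)} + 18\right)^{2} = \left(4 \left(-2\right)^{2} + 18\right)^{2} = \left(4 \cdot 4 + 18\right)^{2} = \left(16 + 18\right)^{2} = 34^{2} = 1156$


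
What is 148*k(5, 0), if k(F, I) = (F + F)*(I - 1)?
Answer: -1480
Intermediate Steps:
k(F, I) = 2*F*(-1 + I) (k(F, I) = (2*F)*(-1 + I) = 2*F*(-1 + I))
148*k(5, 0) = 148*(2*5*(-1 + 0)) = 148*(2*5*(-1)) = 148*(-10) = -1480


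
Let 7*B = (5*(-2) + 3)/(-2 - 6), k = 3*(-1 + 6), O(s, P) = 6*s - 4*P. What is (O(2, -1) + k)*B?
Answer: 31/8 ≈ 3.8750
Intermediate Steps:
O(s, P) = -4*P + 6*s
k = 15 (k = 3*5 = 15)
B = ⅛ (B = ((5*(-2) + 3)/(-2 - 6))/7 = ((-10 + 3)/(-8))/7 = (-7*(-⅛))/7 = (⅐)*(7/8) = ⅛ ≈ 0.12500)
(O(2, -1) + k)*B = ((-4*(-1) + 6*2) + 15)*(⅛) = ((4 + 12) + 15)*(⅛) = (16 + 15)*(⅛) = 31*(⅛) = 31/8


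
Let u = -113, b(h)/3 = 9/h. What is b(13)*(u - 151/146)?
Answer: -449523/1898 ≈ -236.84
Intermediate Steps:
b(h) = 27/h (b(h) = 3*(9/h) = 27/h)
b(13)*(u - 151/146) = (27/13)*(-113 - 151/146) = (27*(1/13))*(-113 - 151*1/146) = 27*(-113 - 151/146)/13 = (27/13)*(-16649/146) = -449523/1898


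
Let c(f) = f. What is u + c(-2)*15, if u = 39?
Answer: 9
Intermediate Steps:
u + c(-2)*15 = 39 - 2*15 = 39 - 30 = 9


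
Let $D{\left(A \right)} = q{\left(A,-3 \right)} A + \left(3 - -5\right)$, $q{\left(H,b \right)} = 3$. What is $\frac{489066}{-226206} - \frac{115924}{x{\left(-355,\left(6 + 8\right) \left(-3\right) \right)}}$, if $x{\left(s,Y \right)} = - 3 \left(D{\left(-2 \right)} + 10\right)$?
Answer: $\frac{40439966}{12567} \approx 3217.9$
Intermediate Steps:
$D{\left(A \right)} = 8 + 3 A$ ($D{\left(A \right)} = 3 A + \left(3 - -5\right) = 3 A + \left(3 + 5\right) = 3 A + 8 = 8 + 3 A$)
$x{\left(s,Y \right)} = -36$ ($x{\left(s,Y \right)} = - 3 \left(\left(8 + 3 \left(-2\right)\right) + 10\right) = - 3 \left(\left(8 - 6\right) + 10\right) = - 3 \left(2 + 10\right) = \left(-3\right) 12 = -36$)
$\frac{489066}{-226206} - \frac{115924}{x{\left(-355,\left(6 + 8\right) \left(-3\right) \right)}} = \frac{489066}{-226206} - \frac{115924}{-36} = 489066 \left(- \frac{1}{226206}\right) - - \frac{28981}{9} = - \frac{81511}{37701} + \frac{28981}{9} = \frac{40439966}{12567}$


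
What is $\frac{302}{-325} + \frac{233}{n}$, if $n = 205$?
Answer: $\frac{2763}{13325} \approx 0.20735$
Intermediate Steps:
$\frac{302}{-325} + \frac{233}{n} = \frac{302}{-325} + \frac{233}{205} = 302 \left(- \frac{1}{325}\right) + 233 \cdot \frac{1}{205} = - \frac{302}{325} + \frac{233}{205} = \frac{2763}{13325}$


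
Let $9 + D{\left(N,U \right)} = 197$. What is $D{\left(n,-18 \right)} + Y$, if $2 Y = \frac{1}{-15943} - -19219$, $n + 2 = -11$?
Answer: $\frac{156201542}{15943} \approx 9797.5$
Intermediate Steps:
$n = -13$ ($n = -2 - 11 = -13$)
$D{\left(N,U \right)} = 188$ ($D{\left(N,U \right)} = -9 + 197 = 188$)
$Y = \frac{153204258}{15943}$ ($Y = \frac{\frac{1}{-15943} - -19219}{2} = \frac{- \frac{1}{15943} + 19219}{2} = \frac{1}{2} \cdot \frac{306408516}{15943} = \frac{153204258}{15943} \approx 9609.5$)
$D{\left(n,-18 \right)} + Y = 188 + \frac{153204258}{15943} = \frac{156201542}{15943}$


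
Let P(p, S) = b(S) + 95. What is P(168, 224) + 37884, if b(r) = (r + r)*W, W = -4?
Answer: 36187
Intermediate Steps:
b(r) = -8*r (b(r) = (r + r)*(-4) = (2*r)*(-4) = -8*r)
P(p, S) = 95 - 8*S (P(p, S) = -8*S + 95 = 95 - 8*S)
P(168, 224) + 37884 = (95 - 8*224) + 37884 = (95 - 1792) + 37884 = -1697 + 37884 = 36187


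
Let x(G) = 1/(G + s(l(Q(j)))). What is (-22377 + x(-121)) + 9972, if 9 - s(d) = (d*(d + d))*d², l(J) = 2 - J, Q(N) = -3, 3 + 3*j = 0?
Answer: -16895611/1362 ≈ -12405.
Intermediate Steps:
j = -1 (j = -1 + (⅓)*0 = -1 + 0 = -1)
s(d) = 9 - 2*d⁴ (s(d) = 9 - d*(d + d)*d² = 9 - d*(2*d)*d² = 9 - 2*d²*d² = 9 - 2*d⁴)
x(G) = 1/(-1241 + G) (x(G) = 1/(G + (9 - 2*(2 - 1*(-3))⁴)) = 1/(G + (9 - 2*(2 + 3)⁴)) = 1/(G + (9 - 2*5⁴)) = 1/(G + (9 - 2*625)) = 1/(G + (9 - 1250)) = 1/(G - 1241) = 1/(-1241 + G))
(-22377 + x(-121)) + 9972 = (-22377 + 1/(-1241 - 121)) + 9972 = (-22377 + 1/(-1362)) + 9972 = (-22377 - 1/1362) + 9972 = -30477475/1362 + 9972 = -16895611/1362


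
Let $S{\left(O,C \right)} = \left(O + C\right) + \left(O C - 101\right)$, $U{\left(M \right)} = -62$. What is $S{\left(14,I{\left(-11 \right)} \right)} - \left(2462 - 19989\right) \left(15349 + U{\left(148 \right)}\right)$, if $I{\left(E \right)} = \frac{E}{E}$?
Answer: $267935177$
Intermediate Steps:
$I{\left(E \right)} = 1$
$S{\left(O,C \right)} = -101 + C + O + C O$ ($S{\left(O,C \right)} = \left(C + O\right) + \left(C O - 101\right) = \left(C + O\right) + \left(-101 + C O\right) = -101 + C + O + C O$)
$S{\left(14,I{\left(-11 \right)} \right)} - \left(2462 - 19989\right) \left(15349 + U{\left(148 \right)}\right) = \left(-101 + 1 + 14 + 1 \cdot 14\right) - \left(2462 - 19989\right) \left(15349 - 62\right) = \left(-101 + 1 + 14 + 14\right) - \left(-17527\right) 15287 = -72 - -267935249 = -72 + 267935249 = 267935177$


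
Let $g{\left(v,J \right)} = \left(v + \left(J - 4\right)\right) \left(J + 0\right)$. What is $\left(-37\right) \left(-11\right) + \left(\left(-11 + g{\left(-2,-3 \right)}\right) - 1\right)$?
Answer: $422$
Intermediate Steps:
$g{\left(v,J \right)} = J \left(-4 + J + v\right)$ ($g{\left(v,J \right)} = \left(v + \left(-4 + J\right)\right) J = \left(-4 + J + v\right) J = J \left(-4 + J + v\right)$)
$\left(-37\right) \left(-11\right) + \left(\left(-11 + g{\left(-2,-3 \right)}\right) - 1\right) = \left(-37\right) \left(-11\right) - \left(12 + 3 \left(-4 - 3 - 2\right)\right) = 407 - -15 = 407 + \left(\left(-11 + 27\right) - 1\right) = 407 + \left(16 - 1\right) = 407 + 15 = 422$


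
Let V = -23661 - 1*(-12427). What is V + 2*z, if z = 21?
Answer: -11192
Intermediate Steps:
V = -11234 (V = -23661 + 12427 = -11234)
V + 2*z = -11234 + 2*21 = -11234 + 42 = -11192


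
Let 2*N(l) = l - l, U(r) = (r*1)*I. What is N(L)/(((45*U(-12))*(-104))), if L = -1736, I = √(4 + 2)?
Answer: 0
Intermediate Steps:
I = √6 ≈ 2.4495
U(r) = r*√6 (U(r) = (r*1)*√6 = r*√6)
N(l) = 0 (N(l) = (l - l)/2 = (½)*0 = 0)
N(L)/(((45*U(-12))*(-104))) = 0/(((45*(-12*√6))*(-104))) = 0/((-540*√6*(-104))) = 0/((56160*√6)) = 0*(√6/336960) = 0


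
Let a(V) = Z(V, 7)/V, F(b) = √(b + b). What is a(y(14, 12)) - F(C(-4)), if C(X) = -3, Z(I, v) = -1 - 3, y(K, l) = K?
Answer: -2/7 - I*√6 ≈ -0.28571 - 2.4495*I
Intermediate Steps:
Z(I, v) = -4
F(b) = √2*√b (F(b) = √(2*b) = √2*√b)
a(V) = -4/V
a(y(14, 12)) - F(C(-4)) = -4/14 - √2*√(-3) = -4*1/14 - √2*I*√3 = -2/7 - I*√6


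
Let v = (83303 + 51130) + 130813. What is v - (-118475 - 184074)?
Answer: 567795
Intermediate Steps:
v = 265246 (v = 134433 + 130813 = 265246)
v - (-118475 - 184074) = 265246 - (-118475 - 184074) = 265246 - 1*(-302549) = 265246 + 302549 = 567795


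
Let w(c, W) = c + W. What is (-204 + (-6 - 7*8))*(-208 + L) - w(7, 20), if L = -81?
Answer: 76847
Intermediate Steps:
w(c, W) = W + c
(-204 + (-6 - 7*8))*(-208 + L) - w(7, 20) = (-204 + (-6 - 7*8))*(-208 - 81) - (20 + 7) = (-204 + (-6 - 56))*(-289) - 1*27 = (-204 - 62)*(-289) - 27 = -266*(-289) - 27 = 76874 - 27 = 76847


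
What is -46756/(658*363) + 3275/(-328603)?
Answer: -733927669/3567642771 ≈ -0.20572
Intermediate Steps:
-46756/(658*363) + 3275/(-328603) = -46756/238854 + 3275*(-1/328603) = -46756*1/238854 - 3275/328603 = -23378/119427 - 3275/328603 = -733927669/3567642771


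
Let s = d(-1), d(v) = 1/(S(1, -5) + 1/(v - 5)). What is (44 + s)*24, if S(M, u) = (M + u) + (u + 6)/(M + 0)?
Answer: 19920/19 ≈ 1048.4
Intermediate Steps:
S(M, u) = M + u + (6 + u)/M (S(M, u) = (M + u) + (6 + u)/M = M + u + (6 + u)/M)
d(v) = 1/(-3 + 1/(-5 + v)) (d(v) = 1/((6 - 5 + 1*(1 - 5))/1 + 1/(v - 5)) = 1/(1*(6 - 5 + 1*(-4)) + 1/(-5 + v)) = 1/(1*(6 - 5 - 4) + 1/(-5 + v)) = 1/(1*(-3) + 1/(-5 + v)) = 1/(-3 + 1/(-5 + v)))
s = -6/19 (s = (5 - 1*(-1))/(-16 + 3*(-1)) = (5 + 1)/(-16 - 3) = 6/(-19) = -1/19*6 = -6/19 ≈ -0.31579)
(44 + s)*24 = (44 - 6/19)*24 = (830/19)*24 = 19920/19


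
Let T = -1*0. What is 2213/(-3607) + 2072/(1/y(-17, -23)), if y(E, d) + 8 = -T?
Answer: -59791845/3607 ≈ -16577.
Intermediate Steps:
T = 0
y(E, d) = -8 (y(E, d) = -8 - 1*0 = -8 + 0 = -8)
2213/(-3607) + 2072/(1/y(-17, -23)) = 2213/(-3607) + 2072/(1/(-8)) = 2213*(-1/3607) + 2072/(-⅛) = -2213/3607 + 2072*(-8) = -2213/3607 - 16576 = -59791845/3607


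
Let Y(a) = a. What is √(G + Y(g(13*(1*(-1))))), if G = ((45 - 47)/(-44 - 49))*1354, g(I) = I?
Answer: √139407/93 ≈ 4.0148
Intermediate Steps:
G = 2708/93 (G = -2/(-93)*1354 = -2*(-1/93)*1354 = (2/93)*1354 = 2708/93 ≈ 29.118)
√(G + Y(g(13*(1*(-1))))) = √(2708/93 + 13*(1*(-1))) = √(2708/93 + 13*(-1)) = √(2708/93 - 13) = √(1499/93) = √139407/93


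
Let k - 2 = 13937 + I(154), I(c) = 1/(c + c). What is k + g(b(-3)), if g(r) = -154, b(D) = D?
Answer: 4245781/308 ≈ 13785.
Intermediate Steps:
I(c) = 1/(2*c)
k = 4293213/308 (k = 2 + (13937 + (½)/154) = 2 + (13937 + (½)*(1/154)) = 2 + (13937 + 1/308) = 2 + 4292597/308 = 4293213/308 ≈ 13939.)
k + g(b(-3)) = 4293213/308 - 154 = 4245781/308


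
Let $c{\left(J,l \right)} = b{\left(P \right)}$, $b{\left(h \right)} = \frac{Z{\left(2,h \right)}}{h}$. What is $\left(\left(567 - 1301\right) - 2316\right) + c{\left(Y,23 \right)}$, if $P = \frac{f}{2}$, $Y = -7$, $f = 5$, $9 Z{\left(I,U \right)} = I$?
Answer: $- \frac{137246}{45} \approx -3049.9$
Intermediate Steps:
$Z{\left(I,U \right)} = \frac{I}{9}$
$P = \frac{5}{2} \approx 2.5$
$b{\left(h \right)} = \frac{2}{9 h}$ ($b{\left(h \right)} = \frac{\frac{1}{9} \cdot 2}{h} = \frac{2}{9 h}$)
$c{\left(J,l \right)} = \frac{4}{45}$ ($c{\left(J,l \right)} = \frac{2}{9 \cdot \frac{5}{2}} = \frac{2}{9} \cdot \frac{2}{5} = \frac{4}{45}$)
$\left(\left(567 - 1301\right) - 2316\right) + c{\left(Y,23 \right)} = \left(\left(567 - 1301\right) - 2316\right) + \frac{4}{45} = \left(-734 - 2316\right) + \frac{4}{45} = -3050 + \frac{4}{45} = - \frac{137246}{45}$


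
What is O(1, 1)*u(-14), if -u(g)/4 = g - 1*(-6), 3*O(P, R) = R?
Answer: 32/3 ≈ 10.667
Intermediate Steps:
O(P, R) = R/3
u(g) = -24 - 4*g (u(g) = -4*(g - 1*(-6)) = -4*(g + 6) = -4*(6 + g) = -24 - 4*g)
O(1, 1)*u(-14) = ((⅓)*1)*(-24 - 4*(-14)) = (-24 + 56)/3 = (⅓)*32 = 32/3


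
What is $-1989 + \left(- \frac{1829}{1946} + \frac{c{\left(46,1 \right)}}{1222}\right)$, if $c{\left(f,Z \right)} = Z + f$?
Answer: $- \frac{25170263}{12649} \approx -1989.9$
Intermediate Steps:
$-1989 + \left(- \frac{1829}{1946} + \frac{c{\left(46,1 \right)}}{1222}\right) = -1989 - \left(\frac{1829}{1946} - \frac{1 + 46}{1222}\right) = -1989 + \left(\left(-1829\right) \frac{1}{1946} + 47 \cdot \frac{1}{1222}\right) = -1989 + \left(- \frac{1829}{1946} + \frac{1}{26}\right) = -1989 - \frac{11402}{12649} = - \frac{25170263}{12649}$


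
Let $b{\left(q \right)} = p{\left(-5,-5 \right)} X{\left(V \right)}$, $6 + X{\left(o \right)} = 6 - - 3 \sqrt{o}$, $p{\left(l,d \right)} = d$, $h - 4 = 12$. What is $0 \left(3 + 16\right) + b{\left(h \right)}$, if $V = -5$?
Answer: $- 15 i \sqrt{5} \approx - 33.541 i$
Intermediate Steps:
$h = 16$ ($h = 4 + 12 = 16$)
$X{\left(o \right)} = 3 \sqrt{o}$ ($X{\left(o \right)} = -6 - \left(-6 - 3 \sqrt{o}\right) = -6 + \left(6 + 3 \sqrt{o}\right) = 3 \sqrt{o}$)
$b{\left(q \right)} = - 15 i \sqrt{5}$ ($b{\left(q \right)} = - 5 \cdot 3 \sqrt{-5} = - 5 \cdot 3 i \sqrt{5} = - 15 i \sqrt{5}$)
$0 \left(3 + 16\right) + b{\left(h \right)} = 0 \left(3 + 16\right) - 15 i \sqrt{5} = 0 \cdot 19 - 15 i \sqrt{5} = 0 - 15 i \sqrt{5} = - 15 i \sqrt{5}$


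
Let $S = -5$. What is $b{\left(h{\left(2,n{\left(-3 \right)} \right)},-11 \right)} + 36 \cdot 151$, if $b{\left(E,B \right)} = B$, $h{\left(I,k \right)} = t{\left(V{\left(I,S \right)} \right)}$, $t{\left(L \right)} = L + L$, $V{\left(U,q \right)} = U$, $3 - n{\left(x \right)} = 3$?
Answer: $5425$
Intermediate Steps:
$n{\left(x \right)} = 0$ ($n{\left(x \right)} = 3 - 3 = 0$)
$t{\left(L \right)} = 2 L$
$h{\left(I,k \right)} = 2 I$
$b{\left(h{\left(2,n{\left(-3 \right)} \right)},-11 \right)} + 36 \cdot 151 = -11 + 36 \cdot 151 = -11 + 5436 = 5425$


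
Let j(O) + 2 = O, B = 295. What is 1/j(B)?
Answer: 1/293 ≈ 0.0034130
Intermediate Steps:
j(O) = -2 + O
1/j(B) = 1/(-2 + 295) = 1/293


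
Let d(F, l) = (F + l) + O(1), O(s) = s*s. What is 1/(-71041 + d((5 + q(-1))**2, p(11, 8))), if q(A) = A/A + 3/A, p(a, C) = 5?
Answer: -1/71026 ≈ -1.4079e-5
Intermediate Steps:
q(A) = 1 + 3/A
O(s) = s**2
d(F, l) = 1 + F + l (d(F, l) = (F + l) + 1**2 = (F + l) + 1 = 1 + F + l)
1/(-71041 + d((5 + q(-1))**2, p(11, 8))) = 1/(-71041 + (1 + (5 + (3 - 1)/(-1))**2 + 5)) = 1/(-71041 + (1 + (5 - 1*2)**2 + 5)) = 1/(-71041 + (1 + (5 - 2)**2 + 5)) = 1/(-71041 + (1 + 3**2 + 5)) = 1/(-71041 + (1 + 9 + 5)) = 1/(-71041 + 15) = 1/(-71026) = -1/71026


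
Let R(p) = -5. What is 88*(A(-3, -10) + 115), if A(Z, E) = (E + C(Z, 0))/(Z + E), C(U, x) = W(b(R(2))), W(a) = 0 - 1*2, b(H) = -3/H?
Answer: 132616/13 ≈ 10201.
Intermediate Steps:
W(a) = -2 (W(a) = 0 - 2 = -2)
C(U, x) = -2
A(Z, E) = (-2 + E)/(E + Z) (A(Z, E) = (E - 2)/(Z + E) = (-2 + E)/(E + Z))
88*(A(-3, -10) + 115) = 88*((-2 - 10)/(-10 - 3) + 115) = 88*(-12/(-13) + 115) = 88*(-1/13*(-12) + 115) = 88*(12/13 + 115) = 88*(1507/13) = 132616/13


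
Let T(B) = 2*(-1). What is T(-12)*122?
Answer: -244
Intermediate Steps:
T(B) = -2
T(-12)*122 = -2*122 = -244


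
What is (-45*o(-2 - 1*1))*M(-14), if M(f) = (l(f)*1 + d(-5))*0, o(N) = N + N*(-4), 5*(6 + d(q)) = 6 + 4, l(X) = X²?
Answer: 0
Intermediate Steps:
d(q) = -4 (d(q) = -6 + (6 + 4)/5 = -6 + (⅕)*10 = -6 + 2 = -4)
o(N) = -3*N (o(N) = N - 4*N = -3*N)
M(f) = 0 (M(f) = (f²*1 - 4)*0 = (f² - 4)*0 = (-4 + f²)*0 = 0)
(-45*o(-2 - 1*1))*M(-14) = -(-135)*(-2 - 1*1)*0 = -(-135)*(-2 - 1)*0 = -(-135)*(-3)*0 = -45*9*0 = -405*0 = 0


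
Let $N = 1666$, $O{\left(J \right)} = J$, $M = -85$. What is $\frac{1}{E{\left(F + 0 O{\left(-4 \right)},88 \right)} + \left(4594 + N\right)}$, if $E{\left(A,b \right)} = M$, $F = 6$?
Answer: $\frac{1}{6175} \approx 0.00016194$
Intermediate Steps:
$E{\left(A,b \right)} = -85$
$\frac{1}{E{\left(F + 0 O{\left(-4 \right)},88 \right)} + \left(4594 + N\right)} = \frac{1}{-85 + \left(4594 + 1666\right)} = \frac{1}{-85 + 6260} = \frac{1}{6175}$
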